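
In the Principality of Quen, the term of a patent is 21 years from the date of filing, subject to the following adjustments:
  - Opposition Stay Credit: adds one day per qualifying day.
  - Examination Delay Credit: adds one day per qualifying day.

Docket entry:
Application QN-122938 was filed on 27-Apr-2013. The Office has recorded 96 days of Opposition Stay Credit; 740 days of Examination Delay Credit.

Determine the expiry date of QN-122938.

Base term: filing date + 21 years → 27 April 2034.
Opposition Stay Credit: +96 days → 1 August 2034.
Examination Delay Credit: +740 days → 10 August 2036.

2036-08-10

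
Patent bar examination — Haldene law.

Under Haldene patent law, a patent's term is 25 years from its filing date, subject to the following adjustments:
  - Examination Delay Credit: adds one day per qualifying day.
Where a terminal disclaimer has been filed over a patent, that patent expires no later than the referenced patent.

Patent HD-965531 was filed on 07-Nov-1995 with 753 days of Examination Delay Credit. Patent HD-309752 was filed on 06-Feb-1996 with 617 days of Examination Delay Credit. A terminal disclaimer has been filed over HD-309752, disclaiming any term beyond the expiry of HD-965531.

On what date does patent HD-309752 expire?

October 16, 2022

Natural term of HD-309752:
  Base: filing + 25 years → 6 February 2021.
  Examination Delay Credit: +617 days → 16 October 2022.
Expiry of referenced patent HD-965531:
  Base: filing + 25 years → 7 November 2020.
  Examination Delay Credit: +753 days → 30 November 2022.
Terminal disclaimer: HD-309752 expires on the earlier of 16 October 2022 and 30 November 2022.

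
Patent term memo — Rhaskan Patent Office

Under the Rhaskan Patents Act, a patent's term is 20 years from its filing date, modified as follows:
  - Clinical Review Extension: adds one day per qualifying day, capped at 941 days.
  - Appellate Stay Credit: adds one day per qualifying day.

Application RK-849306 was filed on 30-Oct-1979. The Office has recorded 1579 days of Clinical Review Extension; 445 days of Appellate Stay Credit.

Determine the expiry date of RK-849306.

August 16, 2003

Base term: filing date + 20 years → 30 October 1999.
Clinical Review Extension: 1579 days claimed exceeds the 941-day cap, so +941 days → 28 May 2002.
Appellate Stay Credit: +445 days → 16 August 2003.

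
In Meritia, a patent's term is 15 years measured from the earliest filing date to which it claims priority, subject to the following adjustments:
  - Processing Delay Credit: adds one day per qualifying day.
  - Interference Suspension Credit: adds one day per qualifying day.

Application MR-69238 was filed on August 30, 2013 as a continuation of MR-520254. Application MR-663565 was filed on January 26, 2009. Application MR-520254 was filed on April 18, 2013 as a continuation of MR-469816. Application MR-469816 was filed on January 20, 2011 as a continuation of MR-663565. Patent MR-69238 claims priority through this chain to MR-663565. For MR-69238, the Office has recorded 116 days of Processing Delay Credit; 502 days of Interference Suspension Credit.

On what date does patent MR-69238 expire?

Earliest priority filing: 26 January 2009.
Base term: 26 January 2009 + 15 years → 26 January 2024.
Processing Delay Credit: +116 days → 21 May 2024.
Interference Suspension Credit: +502 days → 5 October 2025.

October 5, 2025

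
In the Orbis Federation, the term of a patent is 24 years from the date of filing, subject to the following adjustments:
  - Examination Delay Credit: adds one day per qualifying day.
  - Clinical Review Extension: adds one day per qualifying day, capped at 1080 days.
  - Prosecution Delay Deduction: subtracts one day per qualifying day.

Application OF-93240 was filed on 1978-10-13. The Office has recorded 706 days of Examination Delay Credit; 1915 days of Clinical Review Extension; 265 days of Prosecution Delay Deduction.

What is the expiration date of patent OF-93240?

Base term: filing date + 24 years → 13 October 2002.
Examination Delay Credit: +706 days → 18 September 2004.
Clinical Review Extension: 1915 days claimed exceeds the 1080-day cap, so +1080 days → 3 September 2007.
Prosecution Delay Deduction: −265 days → 12 December 2006.

2006-12-12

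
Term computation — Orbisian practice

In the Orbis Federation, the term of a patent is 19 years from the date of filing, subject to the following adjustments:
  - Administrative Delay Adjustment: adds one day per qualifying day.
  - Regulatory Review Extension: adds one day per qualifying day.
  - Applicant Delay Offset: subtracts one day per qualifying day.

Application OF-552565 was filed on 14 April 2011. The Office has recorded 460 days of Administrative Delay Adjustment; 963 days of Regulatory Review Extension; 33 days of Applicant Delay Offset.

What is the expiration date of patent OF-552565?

Base term: filing date + 19 years → 14 April 2030.
Administrative Delay Adjustment: +460 days → 18 July 2031.
Regulatory Review Extension: +963 days → 7 March 2034.
Applicant Delay Offset: −33 days → 2 February 2034.

February 2, 2034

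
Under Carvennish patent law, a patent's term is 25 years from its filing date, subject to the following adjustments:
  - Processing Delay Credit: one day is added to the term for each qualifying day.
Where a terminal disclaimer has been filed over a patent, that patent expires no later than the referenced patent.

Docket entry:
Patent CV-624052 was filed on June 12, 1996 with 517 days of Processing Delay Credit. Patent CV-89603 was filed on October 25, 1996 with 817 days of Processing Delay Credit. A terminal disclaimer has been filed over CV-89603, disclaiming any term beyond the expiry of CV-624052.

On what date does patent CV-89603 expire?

2022-11-11

Natural term of CV-89603:
  Base: filing + 25 years → 25 October 2021.
  Processing Delay Credit: +817 days → 20 January 2024.
Expiry of referenced patent CV-624052:
  Base: filing + 25 years → 12 June 2021.
  Processing Delay Credit: +517 days → 11 November 2022.
Terminal disclaimer: CV-89603 expires on the earlier of 20 January 2024 and 11 November 2022.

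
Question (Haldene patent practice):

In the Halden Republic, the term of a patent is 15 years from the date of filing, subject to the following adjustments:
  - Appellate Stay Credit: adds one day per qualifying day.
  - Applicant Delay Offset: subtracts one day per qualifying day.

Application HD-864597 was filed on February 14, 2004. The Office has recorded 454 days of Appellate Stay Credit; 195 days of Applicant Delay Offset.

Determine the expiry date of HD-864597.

Base term: filing date + 15 years → 14 February 2019.
Appellate Stay Credit: +454 days → 13 May 2020.
Applicant Delay Offset: −195 days → 31 October 2019.

2019-10-31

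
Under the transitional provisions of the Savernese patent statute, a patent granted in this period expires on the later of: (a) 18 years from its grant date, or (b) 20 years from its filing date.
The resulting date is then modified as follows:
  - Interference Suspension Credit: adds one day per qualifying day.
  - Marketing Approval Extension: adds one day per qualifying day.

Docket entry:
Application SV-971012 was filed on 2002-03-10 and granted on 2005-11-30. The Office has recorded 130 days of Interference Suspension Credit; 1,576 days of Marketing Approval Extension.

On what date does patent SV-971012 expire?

(a) grant + 18 years → 30 November 2023.
(b) filing + 20 years → 10 March 2022.
Later of the two: 30 November 2023.
Interference Suspension Credit: +130 days → 8 April 2024.
Marketing Approval Extension: +1576 days → 1 August 2028.

August 1, 2028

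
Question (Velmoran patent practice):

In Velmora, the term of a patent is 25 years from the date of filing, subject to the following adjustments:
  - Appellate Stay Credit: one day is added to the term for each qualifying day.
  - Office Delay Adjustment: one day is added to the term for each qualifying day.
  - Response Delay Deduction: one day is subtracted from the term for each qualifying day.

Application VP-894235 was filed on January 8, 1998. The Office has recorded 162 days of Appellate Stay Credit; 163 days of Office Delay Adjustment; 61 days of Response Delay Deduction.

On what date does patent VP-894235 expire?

Base term: filing date + 25 years → 8 January 2023.
Appellate Stay Credit: +162 days → 19 June 2023.
Office Delay Adjustment: +163 days → 29 November 2023.
Response Delay Deduction: −61 days → 29 September 2023.

2023-09-29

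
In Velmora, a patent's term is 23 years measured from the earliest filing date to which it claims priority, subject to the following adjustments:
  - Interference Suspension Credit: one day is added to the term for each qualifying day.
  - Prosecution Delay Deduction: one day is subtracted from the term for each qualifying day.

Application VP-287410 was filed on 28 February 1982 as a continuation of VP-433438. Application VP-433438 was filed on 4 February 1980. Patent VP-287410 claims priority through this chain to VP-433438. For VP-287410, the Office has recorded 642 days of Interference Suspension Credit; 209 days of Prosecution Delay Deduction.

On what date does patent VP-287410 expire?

2004-04-12

Earliest priority filing: 4 February 1980.
Base term: 4 February 1980 + 23 years → 4 February 2003.
Interference Suspension Credit: +642 days → 7 November 2004.
Prosecution Delay Deduction: −209 days → 12 April 2004.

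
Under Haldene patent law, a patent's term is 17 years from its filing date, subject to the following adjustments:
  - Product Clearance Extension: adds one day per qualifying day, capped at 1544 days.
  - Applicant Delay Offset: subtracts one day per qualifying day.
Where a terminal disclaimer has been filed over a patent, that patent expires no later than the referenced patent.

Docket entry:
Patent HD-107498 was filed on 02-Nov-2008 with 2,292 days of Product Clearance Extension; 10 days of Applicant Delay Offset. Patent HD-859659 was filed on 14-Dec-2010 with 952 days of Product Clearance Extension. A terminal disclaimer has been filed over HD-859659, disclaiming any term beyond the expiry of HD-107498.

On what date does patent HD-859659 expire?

Natural term of HD-859659:
  Base: filing + 17 years → 14 December 2027.
  Product Clearance Extension: 952 days (within the 1544-day cap) → +952 days → 23 July 2030.
Expiry of referenced patent HD-107498:
  Base: filing + 17 years → 2 November 2025.
  Product Clearance Extension: 2292 days claimed exceeds the 1544-day cap, so +1544 days → 24 January 2030.
  Applicant Delay Offset: −10 days → 14 January 2030.
Terminal disclaimer: HD-859659 expires on the earlier of 23 July 2030 and 14 January 2030.

2030-01-14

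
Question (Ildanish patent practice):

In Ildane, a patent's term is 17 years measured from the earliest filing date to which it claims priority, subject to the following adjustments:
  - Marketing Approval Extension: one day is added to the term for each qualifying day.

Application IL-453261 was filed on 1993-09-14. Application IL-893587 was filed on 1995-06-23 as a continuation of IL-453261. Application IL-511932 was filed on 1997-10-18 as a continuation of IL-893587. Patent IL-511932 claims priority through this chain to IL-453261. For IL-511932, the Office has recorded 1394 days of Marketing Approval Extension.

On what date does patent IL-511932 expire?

2014-07-09

Earliest priority filing: 14 September 1993.
Base term: 14 September 1993 + 17 years → 14 September 2010.
Marketing Approval Extension: +1394 days → 9 July 2014.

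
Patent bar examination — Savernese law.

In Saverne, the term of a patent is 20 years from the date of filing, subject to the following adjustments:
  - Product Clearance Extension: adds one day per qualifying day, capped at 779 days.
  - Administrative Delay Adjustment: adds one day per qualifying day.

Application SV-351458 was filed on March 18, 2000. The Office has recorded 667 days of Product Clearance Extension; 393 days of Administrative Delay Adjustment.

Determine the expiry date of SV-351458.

February 11, 2023

Base term: filing date + 20 years → 18 March 2020.
Product Clearance Extension: 667 days (within the 779-day cap) → +667 days → 14 January 2022.
Administrative Delay Adjustment: +393 days → 11 February 2023.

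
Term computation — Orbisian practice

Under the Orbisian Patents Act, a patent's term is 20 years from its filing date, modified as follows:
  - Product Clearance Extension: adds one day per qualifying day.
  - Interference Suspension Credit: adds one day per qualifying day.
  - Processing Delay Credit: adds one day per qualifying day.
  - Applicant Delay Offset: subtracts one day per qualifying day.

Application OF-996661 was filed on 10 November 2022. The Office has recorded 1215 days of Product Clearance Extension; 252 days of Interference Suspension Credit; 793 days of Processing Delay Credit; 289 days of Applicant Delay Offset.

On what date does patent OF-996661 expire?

April 3, 2048

Base term: filing date + 20 years → 10 November 2042.
Product Clearance Extension: +1215 days → 9 March 2046.
Interference Suspension Credit: +252 days → 16 November 2046.
Processing Delay Credit: +793 days → 17 January 2049.
Applicant Delay Offset: −289 days → 3 April 2048.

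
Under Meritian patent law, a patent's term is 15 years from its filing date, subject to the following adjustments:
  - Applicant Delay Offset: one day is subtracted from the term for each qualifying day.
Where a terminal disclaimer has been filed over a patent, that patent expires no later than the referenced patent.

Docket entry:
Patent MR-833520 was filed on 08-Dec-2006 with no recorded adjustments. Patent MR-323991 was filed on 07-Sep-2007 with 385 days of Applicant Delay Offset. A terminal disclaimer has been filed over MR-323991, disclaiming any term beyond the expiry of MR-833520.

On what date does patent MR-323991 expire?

Natural term of MR-323991:
  Base: filing + 15 years → 7 September 2022.
  Applicant Delay Offset: −385 days → 18 August 2021.
Expiry of referenced patent MR-833520:
  Base: filing + 15 years → 8 December 2021.
Terminal disclaimer: MR-323991 expires on the earlier of 18 August 2021 and 8 December 2021.

August 18, 2021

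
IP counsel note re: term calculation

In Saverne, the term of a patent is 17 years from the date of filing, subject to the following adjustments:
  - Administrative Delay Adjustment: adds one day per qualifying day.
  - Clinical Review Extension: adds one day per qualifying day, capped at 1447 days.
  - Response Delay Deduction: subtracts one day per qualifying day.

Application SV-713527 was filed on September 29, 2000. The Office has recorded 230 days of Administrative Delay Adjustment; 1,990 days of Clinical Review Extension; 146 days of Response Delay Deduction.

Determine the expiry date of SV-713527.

Base term: filing date + 17 years → 29 September 2017.
Administrative Delay Adjustment: +230 days → 17 May 2018.
Clinical Review Extension: 1990 days claimed exceeds the 1447-day cap, so +1447 days → 3 May 2022.
Response Delay Deduction: −146 days → 8 December 2021.

2021-12-08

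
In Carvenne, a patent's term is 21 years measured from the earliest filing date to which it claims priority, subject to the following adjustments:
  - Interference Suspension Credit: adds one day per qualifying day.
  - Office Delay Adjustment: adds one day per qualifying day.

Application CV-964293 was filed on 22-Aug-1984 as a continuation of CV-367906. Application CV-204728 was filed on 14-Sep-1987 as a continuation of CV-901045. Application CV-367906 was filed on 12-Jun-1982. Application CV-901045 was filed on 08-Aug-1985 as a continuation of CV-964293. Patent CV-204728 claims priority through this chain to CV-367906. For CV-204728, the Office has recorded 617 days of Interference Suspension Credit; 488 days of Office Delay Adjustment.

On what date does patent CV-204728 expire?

Earliest priority filing: 12 June 1982.
Base term: 12 June 1982 + 21 years → 12 June 2003.
Interference Suspension Credit: +617 days → 18 February 2005.
Office Delay Adjustment: +488 days → 21 June 2006.

2006-06-21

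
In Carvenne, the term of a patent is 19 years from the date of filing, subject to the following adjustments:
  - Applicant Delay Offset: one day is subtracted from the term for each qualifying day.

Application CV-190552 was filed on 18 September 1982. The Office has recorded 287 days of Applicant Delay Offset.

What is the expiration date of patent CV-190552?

Base term: filing date + 19 years → 18 September 2001.
Applicant Delay Offset: −287 days → 5 December 2000.

2000-12-05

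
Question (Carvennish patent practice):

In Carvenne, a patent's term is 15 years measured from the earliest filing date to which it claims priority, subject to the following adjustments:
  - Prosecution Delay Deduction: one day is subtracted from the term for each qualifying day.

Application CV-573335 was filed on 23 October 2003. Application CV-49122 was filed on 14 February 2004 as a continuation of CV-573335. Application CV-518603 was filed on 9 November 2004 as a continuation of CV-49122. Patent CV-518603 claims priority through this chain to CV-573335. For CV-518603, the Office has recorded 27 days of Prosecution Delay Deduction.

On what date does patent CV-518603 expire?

Earliest priority filing: 23 October 2003.
Base term: 23 October 2003 + 15 years → 23 October 2018.
Prosecution Delay Deduction: −27 days → 26 September 2018.

September 26, 2018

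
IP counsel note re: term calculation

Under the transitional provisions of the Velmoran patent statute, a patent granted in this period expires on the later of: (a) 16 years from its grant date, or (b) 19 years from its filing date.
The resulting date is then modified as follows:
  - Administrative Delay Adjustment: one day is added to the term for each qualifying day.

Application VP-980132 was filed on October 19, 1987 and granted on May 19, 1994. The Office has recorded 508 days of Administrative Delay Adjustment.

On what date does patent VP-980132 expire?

(a) grant + 16 years → 19 May 2010.
(b) filing + 19 years → 19 October 2006.
Later of the two: 19 May 2010.
Administrative Delay Adjustment: +508 days → 9 October 2011.

2011-10-09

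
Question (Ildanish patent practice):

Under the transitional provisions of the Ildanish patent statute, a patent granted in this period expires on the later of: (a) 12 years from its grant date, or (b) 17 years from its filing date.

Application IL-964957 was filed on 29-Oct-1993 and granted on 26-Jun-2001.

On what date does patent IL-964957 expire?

(a) grant + 12 years → 26 June 2013.
(b) filing + 17 years → 29 October 2010.
Later of the two: 26 June 2013.

2013-06-26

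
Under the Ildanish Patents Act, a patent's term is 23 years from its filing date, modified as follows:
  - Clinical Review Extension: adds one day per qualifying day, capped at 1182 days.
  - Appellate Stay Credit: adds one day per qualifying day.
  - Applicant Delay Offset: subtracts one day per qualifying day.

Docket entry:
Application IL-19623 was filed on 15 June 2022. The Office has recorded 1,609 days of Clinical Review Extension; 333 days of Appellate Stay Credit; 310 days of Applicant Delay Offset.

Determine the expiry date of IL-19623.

Base term: filing date + 23 years → 15 June 2045.
Clinical Review Extension: 1609 days claimed exceeds the 1182-day cap, so +1182 days → 9 September 2048.
Appellate Stay Credit: +333 days → 8 August 2049.
Applicant Delay Offset: −310 days → 2 October 2048.

October 2, 2048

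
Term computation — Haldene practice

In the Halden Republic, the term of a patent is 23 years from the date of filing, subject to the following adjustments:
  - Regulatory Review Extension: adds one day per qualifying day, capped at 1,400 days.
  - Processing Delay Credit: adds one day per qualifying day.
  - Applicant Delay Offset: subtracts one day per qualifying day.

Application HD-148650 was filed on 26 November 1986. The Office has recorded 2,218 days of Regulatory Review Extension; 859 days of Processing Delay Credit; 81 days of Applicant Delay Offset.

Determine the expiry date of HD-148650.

2015-11-13

Base term: filing date + 23 years → 26 November 2009.
Regulatory Review Extension: 2218 days claimed exceeds the 1400-day cap, so +1400 days → 26 September 2013.
Processing Delay Credit: +859 days → 2 February 2016.
Applicant Delay Offset: −81 days → 13 November 2015.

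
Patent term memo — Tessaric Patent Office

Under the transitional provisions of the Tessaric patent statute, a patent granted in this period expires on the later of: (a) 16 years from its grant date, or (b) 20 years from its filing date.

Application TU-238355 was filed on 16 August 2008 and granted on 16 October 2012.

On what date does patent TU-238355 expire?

October 16, 2028

(a) grant + 16 years → 16 October 2028.
(b) filing + 20 years → 16 August 2028.
Later of the two: 16 October 2028.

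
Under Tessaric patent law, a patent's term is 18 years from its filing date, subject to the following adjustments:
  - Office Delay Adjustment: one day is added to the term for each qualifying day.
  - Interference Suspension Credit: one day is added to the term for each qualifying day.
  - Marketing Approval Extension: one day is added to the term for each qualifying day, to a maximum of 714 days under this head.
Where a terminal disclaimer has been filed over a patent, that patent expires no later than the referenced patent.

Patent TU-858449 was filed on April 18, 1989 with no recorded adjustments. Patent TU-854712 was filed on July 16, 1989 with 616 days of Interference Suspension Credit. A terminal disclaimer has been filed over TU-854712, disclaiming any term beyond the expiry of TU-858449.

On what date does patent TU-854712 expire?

Natural term of TU-854712:
  Base: filing + 18 years → 16 July 2007.
  Interference Suspension Credit: +616 days → 23 March 2009.
Expiry of referenced patent TU-858449:
  Base: filing + 18 years → 18 April 2007.
Terminal disclaimer: TU-854712 expires on the earlier of 23 March 2009 and 18 April 2007.

April 18, 2007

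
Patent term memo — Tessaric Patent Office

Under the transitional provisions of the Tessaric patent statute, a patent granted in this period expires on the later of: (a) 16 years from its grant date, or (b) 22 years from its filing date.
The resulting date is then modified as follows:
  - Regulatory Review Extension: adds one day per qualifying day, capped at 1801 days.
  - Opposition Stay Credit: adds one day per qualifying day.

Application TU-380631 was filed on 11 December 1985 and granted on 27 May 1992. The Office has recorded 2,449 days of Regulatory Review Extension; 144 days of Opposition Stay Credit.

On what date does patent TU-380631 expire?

2013-09-23

(a) grant + 16 years → 27 May 2008.
(b) filing + 22 years → 11 December 2007.
Later of the two: 27 May 2008.
Regulatory Review Extension: 2449 days claimed exceeds the 1801-day cap, so +1801 days → 2 May 2013.
Opposition Stay Credit: +144 days → 23 September 2013.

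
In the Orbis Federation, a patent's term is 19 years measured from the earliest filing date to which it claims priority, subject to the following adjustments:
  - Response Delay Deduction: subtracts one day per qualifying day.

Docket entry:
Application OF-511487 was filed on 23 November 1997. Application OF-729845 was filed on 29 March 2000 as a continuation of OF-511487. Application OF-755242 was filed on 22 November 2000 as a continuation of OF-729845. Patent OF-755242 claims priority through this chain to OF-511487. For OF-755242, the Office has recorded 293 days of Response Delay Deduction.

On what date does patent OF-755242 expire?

Earliest priority filing: 23 November 1997.
Base term: 23 November 1997 + 19 years → 23 November 2016.
Response Delay Deduction: −293 days → 4 February 2016.

February 4, 2016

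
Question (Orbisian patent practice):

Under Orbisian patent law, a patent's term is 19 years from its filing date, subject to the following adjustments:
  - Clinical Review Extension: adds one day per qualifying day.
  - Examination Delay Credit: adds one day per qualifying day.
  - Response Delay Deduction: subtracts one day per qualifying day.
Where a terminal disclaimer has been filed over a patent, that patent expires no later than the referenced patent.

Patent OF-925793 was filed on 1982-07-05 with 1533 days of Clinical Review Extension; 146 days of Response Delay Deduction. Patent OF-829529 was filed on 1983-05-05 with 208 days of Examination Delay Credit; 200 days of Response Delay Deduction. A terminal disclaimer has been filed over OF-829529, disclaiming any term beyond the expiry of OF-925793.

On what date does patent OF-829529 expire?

May 13, 2002

Natural term of OF-829529:
  Base: filing + 19 years → 5 May 2002.
  Examination Delay Credit: +208 days → 29 November 2002.
  Response Delay Deduction: −200 days → 13 May 2002.
Expiry of referenced patent OF-925793:
  Base: filing + 19 years → 5 July 2001.
  Clinical Review Extension: +1533 days → 15 September 2005.
  Response Delay Deduction: −146 days → 22 April 2005.
Terminal disclaimer: OF-829529 expires on the earlier of 13 May 2002 and 22 April 2005.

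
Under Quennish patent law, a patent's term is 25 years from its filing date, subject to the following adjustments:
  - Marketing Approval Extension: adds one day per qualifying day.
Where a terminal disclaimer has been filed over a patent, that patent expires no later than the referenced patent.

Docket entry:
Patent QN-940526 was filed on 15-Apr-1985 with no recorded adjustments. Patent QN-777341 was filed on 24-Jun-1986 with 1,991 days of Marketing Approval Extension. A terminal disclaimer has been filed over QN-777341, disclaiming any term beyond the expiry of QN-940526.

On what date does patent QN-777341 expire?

Natural term of QN-777341:
  Base: filing + 25 years → 24 June 2011.
  Marketing Approval Extension: +1991 days → 5 December 2016.
Expiry of referenced patent QN-940526:
  Base: filing + 25 years → 15 April 2010.
Terminal disclaimer: QN-777341 expires on the earlier of 5 December 2016 and 15 April 2010.

2010-04-15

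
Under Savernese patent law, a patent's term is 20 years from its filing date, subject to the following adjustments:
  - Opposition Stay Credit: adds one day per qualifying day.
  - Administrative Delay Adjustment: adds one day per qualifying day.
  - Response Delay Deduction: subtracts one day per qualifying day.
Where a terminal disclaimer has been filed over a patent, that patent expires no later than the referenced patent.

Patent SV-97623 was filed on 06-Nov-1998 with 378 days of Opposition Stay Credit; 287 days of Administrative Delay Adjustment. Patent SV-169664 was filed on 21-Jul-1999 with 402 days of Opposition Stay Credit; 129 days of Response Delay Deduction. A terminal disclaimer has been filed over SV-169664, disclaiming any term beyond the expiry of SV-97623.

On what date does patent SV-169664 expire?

April 19, 2020

Natural term of SV-169664:
  Base: filing + 20 years → 21 July 2019.
  Opposition Stay Credit: +402 days → 26 August 2020.
  Response Delay Deduction: −129 days → 19 April 2020.
Expiry of referenced patent SV-97623:
  Base: filing + 20 years → 6 November 2018.
  Opposition Stay Credit: +378 days → 19 November 2019.
  Administrative Delay Adjustment: +287 days → 1 September 2020.
Terminal disclaimer: SV-169664 expires on the earlier of 19 April 2020 and 1 September 2020.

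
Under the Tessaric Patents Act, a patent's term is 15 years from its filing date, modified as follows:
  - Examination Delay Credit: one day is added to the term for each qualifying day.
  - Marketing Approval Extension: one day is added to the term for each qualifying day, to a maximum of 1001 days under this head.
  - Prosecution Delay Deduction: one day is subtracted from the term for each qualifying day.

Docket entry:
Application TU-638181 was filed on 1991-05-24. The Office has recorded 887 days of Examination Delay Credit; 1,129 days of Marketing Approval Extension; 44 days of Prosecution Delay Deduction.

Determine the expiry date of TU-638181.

2011-06-11

Base term: filing date + 15 years → 24 May 2006.
Examination Delay Credit: +887 days → 27 October 2008.
Marketing Approval Extension: 1129 days claimed exceeds the 1001-day cap, so +1001 days → 25 July 2011.
Prosecution Delay Deduction: −44 days → 11 June 2011.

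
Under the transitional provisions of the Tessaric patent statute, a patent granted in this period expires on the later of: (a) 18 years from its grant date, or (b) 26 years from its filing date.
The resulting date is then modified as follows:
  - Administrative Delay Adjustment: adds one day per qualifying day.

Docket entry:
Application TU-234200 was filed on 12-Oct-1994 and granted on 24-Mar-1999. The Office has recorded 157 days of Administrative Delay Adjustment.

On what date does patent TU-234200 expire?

March 18, 2021

(a) grant + 18 years → 24 March 2017.
(b) filing + 26 years → 12 October 2020.
Later of the two: 12 October 2020.
Administrative Delay Adjustment: +157 days → 18 March 2021.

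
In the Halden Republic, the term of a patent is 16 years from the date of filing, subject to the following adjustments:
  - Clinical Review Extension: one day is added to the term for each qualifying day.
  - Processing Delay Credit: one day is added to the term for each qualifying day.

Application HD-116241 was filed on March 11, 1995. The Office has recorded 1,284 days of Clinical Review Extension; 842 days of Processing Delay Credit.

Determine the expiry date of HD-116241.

2017-01-04

Base term: filing date + 16 years → 11 March 2011.
Clinical Review Extension: +1284 days → 15 September 2014.
Processing Delay Credit: +842 days → 4 January 2017.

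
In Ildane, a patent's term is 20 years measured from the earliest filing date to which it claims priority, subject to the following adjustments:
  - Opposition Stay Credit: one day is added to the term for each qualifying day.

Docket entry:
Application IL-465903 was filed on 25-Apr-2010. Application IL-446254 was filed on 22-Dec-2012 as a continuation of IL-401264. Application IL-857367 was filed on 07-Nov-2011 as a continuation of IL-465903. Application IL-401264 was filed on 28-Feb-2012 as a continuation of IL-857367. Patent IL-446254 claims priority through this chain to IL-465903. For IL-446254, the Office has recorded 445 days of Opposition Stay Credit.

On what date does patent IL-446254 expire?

Earliest priority filing: 25 April 2010.
Base term: 25 April 2010 + 20 years → 25 April 2030.
Opposition Stay Credit: +445 days → 14 July 2031.

July 14, 2031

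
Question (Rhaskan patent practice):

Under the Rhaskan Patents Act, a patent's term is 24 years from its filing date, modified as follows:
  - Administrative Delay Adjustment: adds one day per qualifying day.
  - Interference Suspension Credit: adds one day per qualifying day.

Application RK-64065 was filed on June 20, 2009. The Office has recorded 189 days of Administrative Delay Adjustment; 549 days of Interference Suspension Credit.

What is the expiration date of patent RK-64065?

2035-06-28

Base term: filing date + 24 years → 20 June 2033.
Administrative Delay Adjustment: +189 days → 26 December 2033.
Interference Suspension Credit: +549 days → 28 June 2035.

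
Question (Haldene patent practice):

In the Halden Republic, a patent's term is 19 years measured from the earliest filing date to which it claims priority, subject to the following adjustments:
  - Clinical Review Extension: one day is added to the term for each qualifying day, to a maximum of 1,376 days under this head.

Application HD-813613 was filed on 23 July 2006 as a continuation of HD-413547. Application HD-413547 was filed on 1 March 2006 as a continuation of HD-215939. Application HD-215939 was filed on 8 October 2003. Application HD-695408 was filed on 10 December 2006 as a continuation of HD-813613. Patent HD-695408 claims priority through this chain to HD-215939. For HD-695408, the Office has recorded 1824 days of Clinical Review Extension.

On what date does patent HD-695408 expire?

Earliest priority filing: 8 October 2003.
Base term: 8 October 2003 + 19 years → 8 October 2022.
Clinical Review Extension: 1824 days claimed exceeds the 1376-day cap, so +1376 days → 15 July 2026.

2026-07-15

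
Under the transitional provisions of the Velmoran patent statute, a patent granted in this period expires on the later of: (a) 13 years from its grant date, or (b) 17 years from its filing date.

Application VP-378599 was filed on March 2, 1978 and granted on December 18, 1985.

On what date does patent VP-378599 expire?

December 18, 1998

(a) grant + 13 years → 18 December 1998.
(b) filing + 17 years → 2 March 1995.
Later of the two: 18 December 1998.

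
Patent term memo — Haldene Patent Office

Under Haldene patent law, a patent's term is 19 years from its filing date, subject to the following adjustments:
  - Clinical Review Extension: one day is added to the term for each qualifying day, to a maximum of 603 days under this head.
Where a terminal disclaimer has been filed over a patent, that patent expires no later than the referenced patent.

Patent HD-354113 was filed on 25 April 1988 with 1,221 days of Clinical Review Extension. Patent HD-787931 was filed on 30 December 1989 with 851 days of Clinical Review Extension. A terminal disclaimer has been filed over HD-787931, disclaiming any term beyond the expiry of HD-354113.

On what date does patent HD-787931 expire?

December 18, 2008

Natural term of HD-787931:
  Base: filing + 19 years → 30 December 2008.
  Clinical Review Extension: 851 days claimed exceeds the 603-day cap, so +603 days → 25 August 2010.
Expiry of referenced patent HD-354113:
  Base: filing + 19 years → 25 April 2007.
  Clinical Review Extension: 1221 days claimed exceeds the 603-day cap, so +603 days → 18 December 2008.
Terminal disclaimer: HD-787931 expires on the earlier of 25 August 2010 and 18 December 2008.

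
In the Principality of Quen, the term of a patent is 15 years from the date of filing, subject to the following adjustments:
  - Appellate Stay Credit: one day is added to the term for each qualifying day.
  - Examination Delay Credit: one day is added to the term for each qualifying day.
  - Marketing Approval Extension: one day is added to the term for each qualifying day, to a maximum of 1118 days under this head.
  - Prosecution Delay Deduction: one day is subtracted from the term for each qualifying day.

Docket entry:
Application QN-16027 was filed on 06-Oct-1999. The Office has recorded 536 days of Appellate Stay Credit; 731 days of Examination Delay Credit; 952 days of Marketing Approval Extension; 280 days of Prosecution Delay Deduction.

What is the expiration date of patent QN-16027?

2020-01-27

Base term: filing date + 15 years → 6 October 2014.
Appellate Stay Credit: +536 days → 25 March 2016.
Examination Delay Credit: +731 days → 26 March 2018.
Marketing Approval Extension: 952 days (within the 1118-day cap) → +952 days → 2 November 2020.
Prosecution Delay Deduction: −280 days → 27 January 2020.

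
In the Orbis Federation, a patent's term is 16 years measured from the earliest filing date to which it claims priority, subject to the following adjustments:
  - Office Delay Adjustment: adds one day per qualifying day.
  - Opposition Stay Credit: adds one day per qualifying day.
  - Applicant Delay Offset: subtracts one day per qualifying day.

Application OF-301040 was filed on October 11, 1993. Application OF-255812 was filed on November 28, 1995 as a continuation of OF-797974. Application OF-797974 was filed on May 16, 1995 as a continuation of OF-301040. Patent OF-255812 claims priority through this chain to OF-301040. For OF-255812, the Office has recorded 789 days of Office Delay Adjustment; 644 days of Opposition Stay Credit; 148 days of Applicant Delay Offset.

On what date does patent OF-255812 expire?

2013-04-18

Earliest priority filing: 11 October 1993.
Base term: 11 October 1993 + 16 years → 11 October 2009.
Office Delay Adjustment: +789 days → 9 December 2011.
Opposition Stay Credit: +644 days → 13 September 2013.
Applicant Delay Offset: −148 days → 18 April 2013.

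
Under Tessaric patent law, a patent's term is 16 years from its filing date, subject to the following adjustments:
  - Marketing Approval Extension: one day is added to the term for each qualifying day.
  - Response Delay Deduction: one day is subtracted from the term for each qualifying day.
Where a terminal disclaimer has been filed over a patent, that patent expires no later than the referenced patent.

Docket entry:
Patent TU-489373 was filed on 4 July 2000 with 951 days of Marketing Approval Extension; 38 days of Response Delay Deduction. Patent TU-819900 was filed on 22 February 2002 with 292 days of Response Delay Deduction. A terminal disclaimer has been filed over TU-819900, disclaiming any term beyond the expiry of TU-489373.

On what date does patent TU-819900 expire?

Natural term of TU-819900:
  Base: filing + 16 years → 22 February 2018.
  Response Delay Deduction: −292 days → 6 May 2017.
Expiry of referenced patent TU-489373:
  Base: filing + 16 years → 4 July 2016.
  Marketing Approval Extension: +951 days → 10 February 2019.
  Response Delay Deduction: −38 days → 3 January 2019.
Terminal disclaimer: TU-819900 expires on the earlier of 6 May 2017 and 3 January 2019.

May 6, 2017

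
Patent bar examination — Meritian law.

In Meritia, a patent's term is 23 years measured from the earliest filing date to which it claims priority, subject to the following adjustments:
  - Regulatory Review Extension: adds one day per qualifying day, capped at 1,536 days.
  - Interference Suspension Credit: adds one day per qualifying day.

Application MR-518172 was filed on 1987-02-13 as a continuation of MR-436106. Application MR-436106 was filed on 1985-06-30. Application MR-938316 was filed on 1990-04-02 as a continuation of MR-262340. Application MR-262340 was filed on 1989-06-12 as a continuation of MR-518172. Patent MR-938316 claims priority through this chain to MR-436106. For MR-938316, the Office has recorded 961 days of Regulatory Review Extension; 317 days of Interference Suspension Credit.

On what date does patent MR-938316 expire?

2011-12-30

Earliest priority filing: 30 June 1985.
Base term: 30 June 1985 + 23 years → 30 June 2008.
Regulatory Review Extension: 961 days (within the 1536-day cap) → +961 days → 16 February 2011.
Interference Suspension Credit: +317 days → 30 December 2011.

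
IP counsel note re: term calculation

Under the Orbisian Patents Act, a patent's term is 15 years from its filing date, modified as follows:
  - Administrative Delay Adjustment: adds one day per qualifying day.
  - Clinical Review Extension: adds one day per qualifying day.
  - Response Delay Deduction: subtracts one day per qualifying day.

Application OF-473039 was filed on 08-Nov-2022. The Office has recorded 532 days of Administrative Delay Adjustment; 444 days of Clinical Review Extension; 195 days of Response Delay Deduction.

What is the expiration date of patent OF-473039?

2039-12-29

Base term: filing date + 15 years → 8 November 2037.
Administrative Delay Adjustment: +532 days → 24 April 2039.
Clinical Review Extension: +444 days → 11 July 2040.
Response Delay Deduction: −195 days → 29 December 2039.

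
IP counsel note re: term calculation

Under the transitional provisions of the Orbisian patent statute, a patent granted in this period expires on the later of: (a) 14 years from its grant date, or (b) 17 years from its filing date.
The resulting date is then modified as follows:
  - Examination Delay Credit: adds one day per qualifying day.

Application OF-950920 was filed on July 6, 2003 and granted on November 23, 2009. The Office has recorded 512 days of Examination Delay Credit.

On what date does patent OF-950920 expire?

(a) grant + 14 years → 23 November 2023.
(b) filing + 17 years → 6 July 2020.
Later of the two: 23 November 2023.
Examination Delay Credit: +512 days → 18 April 2025.

April 18, 2025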